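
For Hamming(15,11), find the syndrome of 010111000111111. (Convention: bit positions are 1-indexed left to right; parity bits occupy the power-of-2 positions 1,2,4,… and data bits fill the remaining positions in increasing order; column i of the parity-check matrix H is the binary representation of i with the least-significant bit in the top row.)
Syndrome s = H · r^T (mod 2), r = 010111000111111:
  s[0] = (101010101010101)·(010111000111111) mod 2 = 0+0+0+0+1+0+0+0+0+0+1+0+1+0+1 mod 2 = 0
  s[1] = (011001100110011)·(010111000111111) mod 2 = 0+1+0+0+0+1+0+0+0+1+1+0+0+1+1 mod 2 = 0
  s[2] = (000111100001111)·(010111000111111) mod 2 = 0+0+0+1+1+1+0+0+0+0+0+1+1+1+1 mod 2 = 1
  s[3] = (000000011111111)·(010111000111111) mod 2 = 0+0+0+0+0+0+0+0+0+1+1+1+1+1+1 mod 2 = 0
Syndrome = 0010
Non-zero syndrome: error at position 4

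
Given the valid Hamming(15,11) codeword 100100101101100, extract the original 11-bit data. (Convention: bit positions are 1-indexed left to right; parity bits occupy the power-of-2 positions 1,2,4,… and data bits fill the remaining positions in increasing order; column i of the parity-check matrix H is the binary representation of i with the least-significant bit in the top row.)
Parity bits occupy power-of-2 positions; data bits are at positions {3,5,6,7,9,10,11,12,13,14,15} (1-indexed).
Extract: c[3]=0 c[5]=0 c[6]=0 c[7]=1 c[9]=1 c[10]=1 c[11]=0 c[12]=1 c[13]=1 c[14]=0 c[15]=0
Data = 00011101100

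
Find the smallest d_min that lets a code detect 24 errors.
Detecting e errors requires d_min ≥ e + 1 = 24 + 1 = 25.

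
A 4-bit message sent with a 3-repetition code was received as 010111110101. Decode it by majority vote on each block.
Split into 3-bit blocks and majority-vote each:
  block 1 = 010: 1 ones, 2 zeros → 0
  block 2 = 111: 3 ones, 0 zeros → 1
  block 3 = 110: 2 ones, 1 zeros → 1
  block 4 = 101: 2 ones, 1 zeros → 1
Decoded = 0111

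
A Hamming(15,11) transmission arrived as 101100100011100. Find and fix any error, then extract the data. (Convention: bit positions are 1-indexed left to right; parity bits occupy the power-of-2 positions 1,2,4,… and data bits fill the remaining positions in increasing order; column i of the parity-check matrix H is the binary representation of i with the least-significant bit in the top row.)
Syndrome s = H · r^T (mod 2), r = 101100100011100:
  s[0] = (101010101010101)·(101100100011100) mod 2 = 1+0+1+0+0+0+1+0+0+0+1+0+1+0+0 mod 2 = 1
  s[1] = (011001100110011)·(101100100011100) mod 2 = 0+0+1+0+0+0+1+0+0+0+1+0+0+0+0 mod 2 = 1
  s[2] = (000111100001111)·(101100100011100) mod 2 = 0+0+0+1+0+0+1+0+0+0+0+1+1+0+0 mod 2 = 0
  s[3] = (000000011111111)·(101100100011100) mod 2 = 0+0+0+0+0+0+0+0+0+0+1+1+1+0+0 mod 2 = 1
Syndrome = 1101
Column 11 of H equals this syndrome → error at bit 11 (1-indexed).
Flip bit 11: 101100100011100 → 101100100001100
Extract data bits at positions {3,5,6,7,9,10,11,12,13,14,15}: 10010001100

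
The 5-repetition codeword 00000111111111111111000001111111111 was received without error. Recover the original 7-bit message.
Split into 5-bit blocks: 00000 11111 11111 11111 00000 11111 11111
Data = 0111011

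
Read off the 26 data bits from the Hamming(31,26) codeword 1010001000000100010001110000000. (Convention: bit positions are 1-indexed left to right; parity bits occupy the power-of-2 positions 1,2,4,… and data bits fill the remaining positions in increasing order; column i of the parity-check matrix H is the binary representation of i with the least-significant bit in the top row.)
Parity bits occupy power-of-2 positions; data bits are at positions {3,5,6,7,9,10,11,12,13,14,15,17,18,19,20,21,22,23,24,25,26,27,28,29,30,31} (1-indexed).
Extract: c[3]=1 c[5]=0 c[6]=0 c[7]=1 c[9]=0 c[10]=0 c[11]=0 c[12]=0 c[13]=0 c[14]=1 c[15]=0 c[17]=0 c[18]=1 c[19]=0 c[20]=0 c[21]=0 c[22]=1 c[23]=1 c[24]=1 c[25]=0 c[26]=0 c[27]=0 c[28]=0 c[29]=0 c[30]=0 c[31]=0
Data = 10010000010010001110000000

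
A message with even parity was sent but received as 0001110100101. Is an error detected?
Sum of received bits: 0+0+0+1+1+1+0+1+0+0+1+0+1 = 6; 6 mod 2 = 0. Result is 0 → no error detected.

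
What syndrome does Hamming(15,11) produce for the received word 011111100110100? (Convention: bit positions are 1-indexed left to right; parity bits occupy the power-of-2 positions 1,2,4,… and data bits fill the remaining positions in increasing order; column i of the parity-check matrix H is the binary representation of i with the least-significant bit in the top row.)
Syndrome s = H · r^T (mod 2), r = 011111100110100:
  s[0] = (101010101010101)·(011111100110100) mod 2 = 0+0+1+0+1+0+1+0+0+0+1+0+1+0+0 mod 2 = 1
  s[1] = (011001100110011)·(011111100110100) mod 2 = 0+1+1+0+0+1+1+0+0+1+1+0+0+0+0 mod 2 = 0
  s[2] = (000111100001111)·(011111100110100) mod 2 = 0+0+0+1+1+1+1+0+0+0+0+0+1+0+0 mod 2 = 1
  s[3] = (000000011111111)·(011111100110100) mod 2 = 0+0+0+0+0+0+0+0+0+1+1+0+1+0+0 mod 2 = 1
Syndrome = 1011
Non-zero syndrome: error at position 13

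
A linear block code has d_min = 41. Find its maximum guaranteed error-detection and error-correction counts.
(a) Detection requires d_min ≥ e+1, so e ≤ d_min − 1 = 40.
(b) Correction requires d_min ≥ 2t+1, so t ≤ ⌊(d_min − 1)/2⌋ = ⌊40/2⌋ = 20.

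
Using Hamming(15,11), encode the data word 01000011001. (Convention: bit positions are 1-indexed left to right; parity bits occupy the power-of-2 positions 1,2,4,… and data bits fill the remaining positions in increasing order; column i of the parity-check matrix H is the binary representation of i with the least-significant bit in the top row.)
Codeword c = d · G (mod 2), d = 01000011001:
  c[0] = d·G[:,0] = (01000011001)·(11011010101) mod 2 = 0+1+0+0+0+0+1+0+0+0+1 mod 2 = 1
  c[1] = d·G[:,1] = (01000011001)·(10110110011) mod 2 = 0+0+0+0+0+0+1+0+0+0+1 mod 2 = 0
  c[2] = d·G[:,2] = (01000011001)·(10000000000) mod 2 = 0+0+0+0+0+0+0+0+0+0+0 mod 2 = 0
  c[3] = d·G[:,3] = (01000011001)·(01110001111) mod 2 = 0+1+0+0+0+0+0+1+0+0+1 mod 2 = 1
  c[4] = d·G[:,4] = (01000011001)·(01000000000) mod 2 = 0+1+0+0+0+0+0+0+0+0+0 mod 2 = 1
  c[5] = d·G[:,5] = (01000011001)·(00100000000) mod 2 = 0+0+0+0+0+0+0+0+0+0+0 mod 2 = 0
  c[6] = d·G[:,6] = (01000011001)·(00010000000) mod 2 = 0+0+0+0+0+0+0+0+0+0+0 mod 2 = 0
  c[7] = d·G[:,7] = (01000011001)·(00001111111) mod 2 = 0+0+0+0+0+0+1+1+0+0+1 mod 2 = 1
  c[8] = d·G[:,8] = (01000011001)·(00001000000) mod 2 = 0+0+0+0+0+0+0+0+0+0+0 mod 2 = 0
  c[9] = d·G[:,9] = (01000011001)·(00000100000) mod 2 = 0+0+0+0+0+0+0+0+0+0+0 mod 2 = 0
  c[10] = d·G[:,10] = (01000011001)·(00000010000) mod 2 = 0+0+0+0+0+0+1+0+0+0+0 mod 2 = 1
  c[11] = d·G[:,11] = (01000011001)·(00000001000) mod 2 = 0+0+0+0+0+0+0+1+0+0+0 mod 2 = 1
  c[12] = d·G[:,12] = (01000011001)·(00000000100) mod 2 = 0+0+0+0+0+0+0+0+0+0+0 mod 2 = 0
  c[13] = d·G[:,13] = (01000011001)·(00000000010) mod 2 = 0+0+0+0+0+0+0+0+0+0+0 mod 2 = 0
  c[14] = d·G[:,14] = (01000011001)·(00000000001) mod 2 = 0+0+0+0+0+0+0+0+0+0+1 mod 2 = 1
Codeword = 100110010011001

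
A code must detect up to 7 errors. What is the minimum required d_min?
Detecting e errors requires d_min ≥ e + 1 = 7 + 1 = 8.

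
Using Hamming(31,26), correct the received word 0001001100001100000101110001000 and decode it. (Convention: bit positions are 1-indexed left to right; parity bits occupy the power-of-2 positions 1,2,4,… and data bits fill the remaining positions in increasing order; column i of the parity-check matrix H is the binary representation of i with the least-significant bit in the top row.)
Syndrome s = H · r^T (mod 2), r = 0001001100001100000101110001000:
  s[0] = (1010101010101010101010101010101)·(0001001100001100000101110001000) mod 2 = 0+0+0+0+0+0+1+0+0+0+0+0+1+0+0+0+0+0+0+0+0+0+1+0+0+0+0+0+0+0+0 mod 2 = 1
  s[1] = (0110011001100110011001100110011)·(0001001100001100000101110001000) mod 2 = 0+0+0+0+0+0+1+0+0+0+0+0+0+1+0+0+0+0+0+0+0+1+1+0+0+0+0+0+0+0+0 mod 2 = 0
  s[2] = (0001111000011110000111100001111)·(0001001100001100000101110001000) mod 2 = 0+0+0+1+0+0+1+0+0+0+0+0+1+1+0+0+0+0+0+1+0+1+1+0+0+0+0+1+0+0+0 mod 2 = 0
  s[3] = (0000000111111110000000011111111)·(0001001100001100000101110001000) mod 2 = 0+0+0+0+0+0+0+1+0+0+0+0+1+1+0+0+0+0+0+0+0+0+0+1+0+0+0+1+0+0+0 mod 2 = 1
  s[4] = (0000000000000001111111111111111)·(0001001100001100000101110001000) mod 2 = 0+0+0+0+0+0+0+0+0+0+0+0+0+0+0+0+0+0+0+1+0+1+1+1+0+0+0+1+0+0+0 mod 2 = 1
Syndrome = 10011
Column 25 of H equals this syndrome → error at bit 25 (1-indexed).
Flip bit 25: 0001001100001100000101110001000 → 0001001100001100000101111001000
Extract data bits at positions {3,5,6,7,9,10,11,12,13,14,15,17,18,19,20,21,22,23,24,25,26,27,28,29,30,31}: 00010000110000101111001000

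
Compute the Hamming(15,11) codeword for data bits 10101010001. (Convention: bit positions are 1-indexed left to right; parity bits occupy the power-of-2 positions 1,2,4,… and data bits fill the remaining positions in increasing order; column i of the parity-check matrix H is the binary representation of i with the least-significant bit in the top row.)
Codeword c = d · G (mod 2), d = 10101010001:
  c[0] = d·G[:,0] = (10101010001)·(11011010101) mod 2 = 1+0+0+0+1+0+1+0+0+0+1 mod 2 = 0
  c[1] = d·G[:,1] = (10101010001)·(10110110011) mod 2 = 1+0+1+0+0+0+1+0+0+0+1 mod 2 = 0
  c[2] = d·G[:,2] = (10101010001)·(10000000000) mod 2 = 1+0+0+0+0+0+0+0+0+0+0 mod 2 = 1
  c[3] = d·G[:,3] = (10101010001)·(01110001111) mod 2 = 0+0+1+0+0+0+0+0+0+0+1 mod 2 = 0
  c[4] = d·G[:,4] = (10101010001)·(01000000000) mod 2 = 0+0+0+0+0+0+0+0+0+0+0 mod 2 = 0
  c[5] = d·G[:,5] = (10101010001)·(00100000000) mod 2 = 0+0+1+0+0+0+0+0+0+0+0 mod 2 = 1
  c[6] = d·G[:,6] = (10101010001)·(00010000000) mod 2 = 0+0+0+0+0+0+0+0+0+0+0 mod 2 = 0
  c[7] = d·G[:,7] = (10101010001)·(00001111111) mod 2 = 0+0+0+0+1+0+1+0+0+0+1 mod 2 = 1
  c[8] = d·G[:,8] = (10101010001)·(00001000000) mod 2 = 0+0+0+0+1+0+0+0+0+0+0 mod 2 = 1
  c[9] = d·G[:,9] = (10101010001)·(00000100000) mod 2 = 0+0+0+0+0+0+0+0+0+0+0 mod 2 = 0
  c[10] = d·G[:,10] = (10101010001)·(00000010000) mod 2 = 0+0+0+0+0+0+1+0+0+0+0 mod 2 = 1
  c[11] = d·G[:,11] = (10101010001)·(00000001000) mod 2 = 0+0+0+0+0+0+0+0+0+0+0 mod 2 = 0
  c[12] = d·G[:,12] = (10101010001)·(00000000100) mod 2 = 0+0+0+0+0+0+0+0+0+0+0 mod 2 = 0
  c[13] = d·G[:,13] = (10101010001)·(00000000010) mod 2 = 0+0+0+0+0+0+0+0+0+0+0 mod 2 = 0
  c[14] = d·G[:,14] = (10101010001)·(00000000001) mod 2 = 0+0+0+0+0+0+0+0+0+0+1 mod 2 = 1
Codeword = 001001011010001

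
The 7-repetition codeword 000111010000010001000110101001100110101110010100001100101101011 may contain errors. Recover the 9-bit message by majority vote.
Split into 7-bit blocks and majority-vote each:
  block 1 = 0001110: 3 ones, 4 zeros → 0
  block 2 = 1000001: 2 ones, 5 zeros → 0
  block 3 = 0001000: 1 ones, 6 zeros → 0
  block 4 = 1101010: 4 ones, 3 zeros → 1
  block 5 = 0110011: 4 ones, 3 zeros → 1
  block 6 = 0101110: 4 ones, 3 zeros → 1
  block 7 = 0101000: 2 ones, 5 zeros → 0
  block 8 = 0110010: 3 ones, 4 zeros → 0
  block 9 = 1101011: 5 ones, 2 zeros → 1
Decoded = 000111001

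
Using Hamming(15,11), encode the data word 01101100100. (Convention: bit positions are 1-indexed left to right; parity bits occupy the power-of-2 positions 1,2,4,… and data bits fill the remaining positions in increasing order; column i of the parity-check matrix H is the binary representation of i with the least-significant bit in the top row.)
Codeword c = d · G (mod 2), d = 01101100100:
  c[0] = d·G[:,0] = (01101100100)·(11011010101) mod 2 = 0+1+0+0+1+0+0+0+1+0+0 mod 2 = 1
  c[1] = d·G[:,1] = (01101100100)·(10110110011) mod 2 = 0+0+1+0+0+1+0+0+0+0+0 mod 2 = 0
  c[2] = d·G[:,2] = (01101100100)·(10000000000) mod 2 = 0+0+0+0+0+0+0+0+0+0+0 mod 2 = 0
  c[3] = d·G[:,3] = (01101100100)·(01110001111) mod 2 = 0+1+1+0+0+0+0+0+1+0+0 mod 2 = 1
  c[4] = d·G[:,4] = (01101100100)·(01000000000) mod 2 = 0+1+0+0+0+0+0+0+0+0+0 mod 2 = 1
  c[5] = d·G[:,5] = (01101100100)·(00100000000) mod 2 = 0+0+1+0+0+0+0+0+0+0+0 mod 2 = 1
  c[6] = d·G[:,6] = (01101100100)·(00010000000) mod 2 = 0+0+0+0+0+0+0+0+0+0+0 mod 2 = 0
  c[7] = d·G[:,7] = (01101100100)·(00001111111) mod 2 = 0+0+0+0+1+1+0+0+1+0+0 mod 2 = 1
  c[8] = d·G[:,8] = (01101100100)·(00001000000) mod 2 = 0+0+0+0+1+0+0+0+0+0+0 mod 2 = 1
  c[9] = d·G[:,9] = (01101100100)·(00000100000) mod 2 = 0+0+0+0+0+1+0+0+0+0+0 mod 2 = 1
  c[10] = d·G[:,10] = (01101100100)·(00000010000) mod 2 = 0+0+0+0+0+0+0+0+0+0+0 mod 2 = 0
  c[11] = d·G[:,11] = (01101100100)·(00000001000) mod 2 = 0+0+0+0+0+0+0+0+0+0+0 mod 2 = 0
  c[12] = d·G[:,12] = (01101100100)·(00000000100) mod 2 = 0+0+0+0+0+0+0+0+1+0+0 mod 2 = 1
  c[13] = d·G[:,13] = (01101100100)·(00000000010) mod 2 = 0+0+0+0+0+0+0+0+0+0+0 mod 2 = 0
  c[14] = d·G[:,14] = (01101100100)·(00000000001) mod 2 = 0+0+0+0+0+0+0+0+0+0+0 mod 2 = 0
Codeword = 100111011100100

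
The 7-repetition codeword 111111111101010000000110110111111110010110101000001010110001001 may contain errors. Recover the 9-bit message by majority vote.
Split into 7-bit blocks and majority-vote each:
  block 1 = 1111111: 7 ones, 0 zeros → 1
  block 2 = 1110101: 5 ones, 2 zeros → 1
  block 3 = 0000000: 0 ones, 7 zeros → 0
  block 4 = 1101101: 5 ones, 2 zeros → 1
  block 5 = 1111111: 7 ones, 0 zeros → 1
  block 6 = 0010110: 3 ones, 4 zeros → 0
  block 7 = 1010000: 2 ones, 5 zeros → 0
  block 8 = 0101011: 4 ones, 3 zeros → 1
  block 9 = 0001001: 2 ones, 5 zeros → 0
Decoded = 110110010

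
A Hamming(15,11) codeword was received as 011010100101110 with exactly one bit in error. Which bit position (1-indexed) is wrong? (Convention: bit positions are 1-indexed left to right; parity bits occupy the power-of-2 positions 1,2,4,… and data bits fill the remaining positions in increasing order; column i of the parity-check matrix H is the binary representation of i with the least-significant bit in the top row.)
Syndrome s = H · r^T (mod 2), r = 011010100101110:
  s[0] = (101010101010101)·(011010100101110) mod 2 = 0+0+1+0+1+0+1+0+0+0+0+0+1+0+0 mod 2 = 0
  s[1] = (011001100110011)·(011010100101110) mod 2 = 0+1+1+0+0+0+1+0+0+1+0+0+0+1+0 mod 2 = 1
  s[2] = (000111100001111)·(011010100101110) mod 2 = 0+0+0+0+1+0+1+0+0+0+0+1+1+1+0 mod 2 = 1
  s[3] = (000000011111111)·(011010100101110) mod 2 = 0+0+0+0+0+0+0+0+0+1+0+1+1+1+0 mod 2 = 0
Syndrome = 0110
Column i of H is the binary representation of i, so the syndrome is the binary index of the flipped bit.
Read s = 0110 with s[0] as LSB: 0·2^0 + 1·2^1 + 1·2^2 + 0·2^3 = 6.
Error is at bit position 6.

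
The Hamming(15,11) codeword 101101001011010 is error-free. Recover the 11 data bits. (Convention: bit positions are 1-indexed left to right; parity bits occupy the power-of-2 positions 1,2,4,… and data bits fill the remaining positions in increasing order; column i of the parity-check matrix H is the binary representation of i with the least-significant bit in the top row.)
Parity bits occupy power-of-2 positions; data bits are at positions {3,5,6,7,9,10,11,12,13,14,15} (1-indexed).
Extract: c[3]=1 c[5]=0 c[6]=1 c[7]=0 c[9]=1 c[10]=0 c[11]=1 c[12]=1 c[13]=0 c[14]=1 c[15]=0
Data = 10101011010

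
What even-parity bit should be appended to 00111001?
Sum of data bits: 0+0+1+1+1+0+0+1 = 4.
4 mod 2 = 0, so parity bit = 0.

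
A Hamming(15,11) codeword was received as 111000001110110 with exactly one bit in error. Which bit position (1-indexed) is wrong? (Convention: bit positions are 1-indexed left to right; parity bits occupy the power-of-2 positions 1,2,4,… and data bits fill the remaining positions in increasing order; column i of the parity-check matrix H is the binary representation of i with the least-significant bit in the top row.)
Syndrome s = H · r^T (mod 2), r = 111000001110110:
  s[0] = (101010101010101)·(111000001110110) mod 2 = 1+0+1+0+0+0+0+0+1+0+1+0+1+0+0 mod 2 = 1
  s[1] = (011001100110011)·(111000001110110) mod 2 = 0+1+1+0+0+0+0+0+0+1+1+0+0+1+0 mod 2 = 1
  s[2] = (000111100001111)·(111000001110110) mod 2 = 0+0+0+0+0+0+0+0+0+0+0+0+1+1+0 mod 2 = 0
  s[3] = (000000011111111)·(111000001110110) mod 2 = 0+0+0+0+0+0+0+0+1+1+1+0+1+1+0 mod 2 = 1
Syndrome = 1101
Column i of H is the binary representation of i, so the syndrome is the binary index of the flipped bit.
Read s = 1101 with s[0] as LSB: 1·2^0 + 1·2^1 + 0·2^2 + 1·2^3 = 11.
Error is at bit position 11.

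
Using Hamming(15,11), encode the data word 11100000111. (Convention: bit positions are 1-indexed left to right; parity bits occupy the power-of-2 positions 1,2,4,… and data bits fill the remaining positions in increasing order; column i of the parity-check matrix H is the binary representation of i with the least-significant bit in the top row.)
Codeword c = d · G (mod 2), d = 11100000111:
  c[0] = d·G[:,0] = (11100000111)·(11011010101) mod 2 = 1+1+0+0+0+0+0+0+1+0+1 mod 2 = 0
  c[1] = d·G[:,1] = (11100000111)·(10110110011) mod 2 = 1+0+1+0+0+0+0+0+0+1+1 mod 2 = 0
  c[2] = d·G[:,2] = (11100000111)·(10000000000) mod 2 = 1+0+0+0+0+0+0+0+0+0+0 mod 2 = 1
  c[3] = d·G[:,3] = (11100000111)·(01110001111) mod 2 = 0+1+1+0+0+0+0+0+1+1+1 mod 2 = 1
  c[4] = d·G[:,4] = (11100000111)·(01000000000) mod 2 = 0+1+0+0+0+0+0+0+0+0+0 mod 2 = 1
  c[5] = d·G[:,5] = (11100000111)·(00100000000) mod 2 = 0+0+1+0+0+0+0+0+0+0+0 mod 2 = 1
  c[6] = d·G[:,6] = (11100000111)·(00010000000) mod 2 = 0+0+0+0+0+0+0+0+0+0+0 mod 2 = 0
  c[7] = d·G[:,7] = (11100000111)·(00001111111) mod 2 = 0+0+0+0+0+0+0+0+1+1+1 mod 2 = 1
  c[8] = d·G[:,8] = (11100000111)·(00001000000) mod 2 = 0+0+0+0+0+0+0+0+0+0+0 mod 2 = 0
  c[9] = d·G[:,9] = (11100000111)·(00000100000) mod 2 = 0+0+0+0+0+0+0+0+0+0+0 mod 2 = 0
  c[10] = d·G[:,10] = (11100000111)·(00000010000) mod 2 = 0+0+0+0+0+0+0+0+0+0+0 mod 2 = 0
  c[11] = d·G[:,11] = (11100000111)·(00000001000) mod 2 = 0+0+0+0+0+0+0+0+0+0+0 mod 2 = 0
  c[12] = d·G[:,12] = (11100000111)·(00000000100) mod 2 = 0+0+0+0+0+0+0+0+1+0+0 mod 2 = 1
  c[13] = d·G[:,13] = (11100000111)·(00000000010) mod 2 = 0+0+0+0+0+0+0+0+0+1+0 mod 2 = 1
  c[14] = d·G[:,14] = (11100000111)·(00000000001) mod 2 = 0+0+0+0+0+0+0+0+0+0+1 mod 2 = 1
Codeword = 001111010000111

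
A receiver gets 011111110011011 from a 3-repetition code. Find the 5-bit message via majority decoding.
Split into 3-bit blocks and majority-vote each:
  block 1 = 011: 2 ones, 1 zeros → 1
  block 2 = 111: 3 ones, 0 zeros → 1
  block 3 = 110: 2 ones, 1 zeros → 1
  block 4 = 011: 2 ones, 1 zeros → 1
  block 5 = 011: 2 ones, 1 zeros → 1
Decoded = 11111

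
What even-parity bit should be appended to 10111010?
Sum of data bits: 1+0+1+1+1+0+1+0 = 5.
5 mod 2 = 1, so parity bit = 1.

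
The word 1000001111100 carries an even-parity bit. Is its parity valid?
Sum of all bits: 1+0+0+0+0+0+1+1+1+1+1+0+0 = 6; 6 mod 2 = 0. Result is 0 → valid parity.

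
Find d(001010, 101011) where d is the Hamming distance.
XOR = 100001, count of 1s = 2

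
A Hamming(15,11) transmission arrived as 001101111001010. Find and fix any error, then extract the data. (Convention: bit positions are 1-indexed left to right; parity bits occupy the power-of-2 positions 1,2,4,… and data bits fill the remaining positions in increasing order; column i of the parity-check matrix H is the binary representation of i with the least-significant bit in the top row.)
Syndrome s = H · r^T (mod 2), r = 001101111001010:
  s[0] = (101010101010101)·(001101111001010) mod 2 = 0+0+1+0+0+0+1+0+1+0+0+0+0+0+0 mod 2 = 1
  s[1] = (011001100110011)·(001101111001010) mod 2 = 0+0+1+0+0+1+1+0+0+0+0+0+0+1+0 mod 2 = 0
  s[2] = (000111100001111)·(001101111001010) mod 2 = 0+0+0+1+0+1+1+0+0+0+0+1+0+1+0 mod 2 = 1
  s[3] = (000000011111111)·(001101111001010) mod 2 = 0+0+0+0+0+0+0+1+1+0+0+1+0+1+0 mod 2 = 0
Syndrome = 1010
Column 5 of H equals this syndrome → error at bit 5 (1-indexed).
Flip bit 5: 001101111001010 → 001111111001010
Extract data bits at positions {3,5,6,7,9,10,11,12,13,14,15}: 11111001010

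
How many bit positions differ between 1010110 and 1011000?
XOR = 0001110, count of 1s = 3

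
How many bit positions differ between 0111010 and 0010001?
XOR = 0101011, count of 1s = 4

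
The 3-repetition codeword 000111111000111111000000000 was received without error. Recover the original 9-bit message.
Split into 3-bit blocks: 000 111 111 000 111 111 000 000 000
Data = 011011000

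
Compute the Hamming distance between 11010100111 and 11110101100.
XOR = 00100001011, count of 1s = 4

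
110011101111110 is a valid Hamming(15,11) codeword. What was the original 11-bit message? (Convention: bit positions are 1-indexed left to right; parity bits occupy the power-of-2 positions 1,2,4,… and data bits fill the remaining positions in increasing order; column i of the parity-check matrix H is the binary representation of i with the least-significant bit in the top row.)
Parity bits occupy power-of-2 positions; data bits are at positions {3,5,6,7,9,10,11,12,13,14,15} (1-indexed).
Extract: c[3]=0 c[5]=1 c[6]=1 c[7]=1 c[9]=1 c[10]=1 c[11]=1 c[12]=1 c[13]=1 c[14]=1 c[15]=0
Data = 01111111110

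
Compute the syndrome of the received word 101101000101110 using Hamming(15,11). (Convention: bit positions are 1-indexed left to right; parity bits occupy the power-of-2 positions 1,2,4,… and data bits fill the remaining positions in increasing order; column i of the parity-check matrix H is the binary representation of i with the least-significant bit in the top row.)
Syndrome s = H · r^T (mod 2), r = 101101000101110:
  s[0] = (101010101010101)·(101101000101110) mod 2 = 1+0+1+0+0+0+0+0+0+0+0+0+1+0+0 mod 2 = 1
  s[1] = (011001100110011)·(101101000101110) mod 2 = 0+0+1+0+0+1+0+0+0+1+0+0+0+1+0 mod 2 = 0
  s[2] = (000111100001111)·(101101000101110) mod 2 = 0+0+0+1+0+1+0+0+0+0+0+1+1+1+0 mod 2 = 1
  s[3] = (000000011111111)·(101101000101110) mod 2 = 0+0+0+0+0+0+0+0+0+1+0+1+1+1+0 mod 2 = 0
Syndrome = 1010
Non-zero syndrome: error at position 5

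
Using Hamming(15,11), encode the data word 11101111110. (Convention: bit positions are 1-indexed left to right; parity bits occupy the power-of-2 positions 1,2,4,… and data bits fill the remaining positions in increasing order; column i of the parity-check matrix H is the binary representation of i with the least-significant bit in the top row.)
Codeword c = d · G (mod 2), d = 11101111110:
  c[0] = d·G[:,0] = (11101111110)·(11011010101) mod 2 = 1+1+0+0+1+0+1+0+1+0+0 mod 2 = 1
  c[1] = d·G[:,1] = (11101111110)·(10110110011) mod 2 = 1+0+1+0+0+1+1+0+0+1+0 mod 2 = 1
  c[2] = d·G[:,2] = (11101111110)·(10000000000) mod 2 = 1+0+0+0+0+0+0+0+0+0+0 mod 2 = 1
  c[3] = d·G[:,3] = (11101111110)·(01110001111) mod 2 = 0+1+1+0+0+0+0+1+1+1+0 mod 2 = 1
  c[4] = d·G[:,4] = (11101111110)·(01000000000) mod 2 = 0+1+0+0+0+0+0+0+0+0+0 mod 2 = 1
  c[5] = d·G[:,5] = (11101111110)·(00100000000) mod 2 = 0+0+1+0+0+0+0+0+0+0+0 mod 2 = 1
  c[6] = d·G[:,6] = (11101111110)·(00010000000) mod 2 = 0+0+0+0+0+0+0+0+0+0+0 mod 2 = 0
  c[7] = d·G[:,7] = (11101111110)·(00001111111) mod 2 = 0+0+0+0+1+1+1+1+1+1+0 mod 2 = 0
  c[8] = d·G[:,8] = (11101111110)·(00001000000) mod 2 = 0+0+0+0+1+0+0+0+0+0+0 mod 2 = 1
  c[9] = d·G[:,9] = (11101111110)·(00000100000) mod 2 = 0+0+0+0+0+1+0+0+0+0+0 mod 2 = 1
  c[10] = d·G[:,10] = (11101111110)·(00000010000) mod 2 = 0+0+0+0+0+0+1+0+0+0+0 mod 2 = 1
  c[11] = d·G[:,11] = (11101111110)·(00000001000) mod 2 = 0+0+0+0+0+0+0+1+0+0+0 mod 2 = 1
  c[12] = d·G[:,12] = (11101111110)·(00000000100) mod 2 = 0+0+0+0+0+0+0+0+1+0+0 mod 2 = 1
  c[13] = d·G[:,13] = (11101111110)·(00000000010) mod 2 = 0+0+0+0+0+0+0+0+0+1+0 mod 2 = 1
  c[14] = d·G[:,14] = (11101111110)·(00000000001) mod 2 = 0+0+0+0+0+0+0+0+0+0+0 mod 2 = 0
Codeword = 111111001111110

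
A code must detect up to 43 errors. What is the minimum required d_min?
Detecting e errors requires d_min ≥ e + 1 = 43 + 1 = 44.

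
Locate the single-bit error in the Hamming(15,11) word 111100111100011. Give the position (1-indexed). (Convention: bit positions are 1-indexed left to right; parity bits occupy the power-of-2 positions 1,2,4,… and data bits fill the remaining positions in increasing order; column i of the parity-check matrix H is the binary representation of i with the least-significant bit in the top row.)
Syndrome s = H · r^T (mod 2), r = 111100111100011:
  s[0] = (101010101010101)·(111100111100011) mod 2 = 1+0+1+0+0+0+1+0+1+0+0+0+0+0+1 mod 2 = 1
  s[1] = (011001100110011)·(111100111100011) mod 2 = 0+1+1+0+0+0+1+0+0+1+0+0+0+1+1 mod 2 = 0
  s[2] = (000111100001111)·(111100111100011) mod 2 = 0+0+0+1+0+0+1+0+0+0+0+0+0+1+1 mod 2 = 0
  s[3] = (000000011111111)·(111100111100011) mod 2 = 0+0+0+0+0+0+0+1+1+1+0+0+0+1+1 mod 2 = 1
Syndrome = 1001
Column i of H is the binary representation of i, so the syndrome is the binary index of the flipped bit.
Read s = 1001 with s[0] as LSB: 1·2^0 + 0·2^1 + 0·2^2 + 1·2^3 = 9.
Error is at bit position 9.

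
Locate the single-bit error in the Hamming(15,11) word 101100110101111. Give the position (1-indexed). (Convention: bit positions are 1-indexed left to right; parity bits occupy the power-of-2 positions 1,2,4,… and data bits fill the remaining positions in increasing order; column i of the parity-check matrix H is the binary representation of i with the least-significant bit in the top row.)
Syndrome s = H · r^T (mod 2), r = 101100110101111:
  s[0] = (101010101010101)·(101100110101111) mod 2 = 1+0+1+0+0+0+1+0+0+0+0+0+1+0+1 mod 2 = 1
  s[1] = (011001100110011)·(101100110101111) mod 2 = 0+0+1+0+0+0+1+0+0+1+0+0+0+1+1 mod 2 = 1
  s[2] = (000111100001111)·(101100110101111) mod 2 = 0+0+0+1+0+0+1+0+0+0+0+1+1+1+1 mod 2 = 0
  s[3] = (000000011111111)·(101100110101111) mod 2 = 0+0+0+0+0+0+0+1+0+1+0+1+1+1+1 mod 2 = 0
Syndrome = 1100
Column i of H is the binary representation of i, so the syndrome is the binary index of the flipped bit.
Read s = 1100 with s[0] as LSB: 1·2^0 + 1·2^1 + 0·2^2 + 0·2^3 = 3.
Error is at bit position 3.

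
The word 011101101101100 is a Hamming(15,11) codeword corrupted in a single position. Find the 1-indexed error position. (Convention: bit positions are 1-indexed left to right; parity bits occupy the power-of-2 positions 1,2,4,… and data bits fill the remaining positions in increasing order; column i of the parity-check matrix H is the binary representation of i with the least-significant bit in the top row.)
Syndrome s = H · r^T (mod 2), r = 011101101101100:
  s[0] = (101010101010101)·(011101101101100) mod 2 = 0+0+1+0+0+0+1+0+1+0+0+0+1+0+0 mod 2 = 0
  s[1] = (011001100110011)·(011101101101100) mod 2 = 0+1+1+0+0+1+1+0+0+1+0+0+0+0+0 mod 2 = 1
  s[2] = (000111100001111)·(011101101101100) mod 2 = 0+0+0+1+0+1+1+0+0+0+0+1+1+0+0 mod 2 = 1
  s[3] = (000000011111111)·(011101101101100) mod 2 = 0+0+0+0+0+0+0+0+1+1+0+1+1+0+0 mod 2 = 0
Syndrome = 0110
Column i of H is the binary representation of i, so the syndrome is the binary index of the flipped bit.
Read s = 0110 with s[0] as LSB: 0·2^0 + 1·2^1 + 1·2^2 + 0·2^3 = 6.
Error is at bit position 6.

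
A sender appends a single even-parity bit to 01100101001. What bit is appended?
Sum of data bits: 0+1+1+0+0+1+0+1+0+0+1 = 5.
5 mod 2 = 1, so parity bit = 1.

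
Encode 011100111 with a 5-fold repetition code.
Repeat each bit 5× and concatenate:
0→00000  1→11111  1→11111  1→11111  0→00000  0→00000  1→11111  1→11111  1→11111
Codeword = 000001111111111111110000000000111111111111111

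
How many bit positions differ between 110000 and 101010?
XOR = 011010, count of 1s = 3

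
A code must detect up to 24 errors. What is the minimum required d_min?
Detecting e errors requires d_min ≥ e + 1 = 24 + 1 = 25.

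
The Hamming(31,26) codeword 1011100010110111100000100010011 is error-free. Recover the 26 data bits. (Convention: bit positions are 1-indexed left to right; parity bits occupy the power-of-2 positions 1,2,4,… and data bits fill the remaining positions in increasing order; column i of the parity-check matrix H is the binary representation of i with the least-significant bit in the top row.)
Parity bits occupy power-of-2 positions; data bits are at positions {3,5,6,7,9,10,11,12,13,14,15,17,18,19,20,21,22,23,24,25,26,27,28,29,30,31} (1-indexed).
Extract: c[3]=1 c[5]=1 c[6]=0 c[7]=0 c[9]=1 c[10]=0 c[11]=1 c[12]=1 c[13]=0 c[14]=1 c[15]=1 c[17]=1 c[18]=0 c[19]=0 c[20]=0 c[21]=0 c[22]=0 c[23]=1 c[24]=0 c[25]=0 c[26]=0 c[27]=1 c[28]=0 c[29]=0 c[30]=1 c[31]=1
Data = 11001011011100000100010011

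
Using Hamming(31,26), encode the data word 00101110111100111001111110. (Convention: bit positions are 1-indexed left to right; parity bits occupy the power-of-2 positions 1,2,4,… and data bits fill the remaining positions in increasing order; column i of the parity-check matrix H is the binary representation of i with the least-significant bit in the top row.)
Codeword c = d · G (mod 2), d = 00101110111100111001111110:
  c[0] = d·G[:,0] = (00101110111100111001111110)·(11011010101101010101010101) mod 2 = 0+0+0+0+1+0+1+0+1+0+1+1+0+0+0+1+0+0+0+1+0+1+0+1+0+0 mod 2 = 1
  c[1] = d·G[:,1] = (00101110111100111001111110)·(10110110011011001100110011) mod 2 = 0+0+1+0+0+1+1+0+0+1+1+0+0+0+0+0+1+0+0+0+1+1+0+0+1+0 mod 2 = 1
  c[2] = d·G[:,2] = (00101110111100111001111110)·(10000000000000000000000000) mod 2 = 0+0+0+0+0+0+0+0+0+0+0+0+0+0+0+0+0+0+0+0+0+0+0+0+0+0 mod 2 = 0
  c[3] = d·G[:,3] = (00101110111100111001111110)·(01110001111000111100001111) mod 2 = 0+0+1+0+0+0+0+0+1+1+1+0+0+0+1+1+1+0+0+0+0+0+1+1+1+0 mod 2 = 0
  c[4] = d·G[:,4] = (00101110111100111001111110)·(01000000000000000000000000) mod 2 = 0+0+0+0+0+0+0+0+0+0+0+0+0+0+0+0+0+0+0+0+0+0+0+0+0+0 mod 2 = 0
  c[5] = d·G[:,5] = (00101110111100111001111110)·(00100000000000000000000000) mod 2 = 0+0+1+0+0+0+0+0+0+0+0+0+0+0+0+0+0+0+0+0+0+0+0+0+0+0 mod 2 = 1
  c[6] = d·G[:,6] = (00101110111100111001111110)·(00010000000000000000000000) mod 2 = 0+0+0+0+0+0+0+0+0+0+0+0+0+0+0+0+0+0+0+0+0+0+0+0+0+0 mod 2 = 0
  c[7] = d·G[:,7] = (00101110111100111001111110)·(00001111111000000011111111) mod 2 = 0+0+0+0+1+1+1+0+1+1+1+0+0+0+0+0+0+0+0+1+1+1+1+1+1+0 mod 2 = 0
  c[8] = d·G[:,8] = (00101110111100111001111110)·(00001000000000000000000000) mod 2 = 0+0+0+0+1+0+0+0+0+0+0+0+0+0+0+0+0+0+0+0+0+0+0+0+0+0 mod 2 = 1
  c[9] = d·G[:,9] = (00101110111100111001111110)·(00000100000000000000000000) mod 2 = 0+0+0+0+0+1+0+0+0+0+0+0+0+0+0+0+0+0+0+0+0+0+0+0+0+0 mod 2 = 1
  c[10] = d·G[:,10] = (00101110111100111001111110)·(00000010000000000000000000) mod 2 = 0+0+0+0+0+0+1+0+0+0+0+0+0+0+0+0+0+0+0+0+0+0+0+0+0+0 mod 2 = 1
  c[11] = d·G[:,11] = (00101110111100111001111110)·(00000001000000000000000000) mod 2 = 0+0+0+0+0+0+0+0+0+0+0+0+0+0+0+0+0+0+0+0+0+0+0+0+0+0 mod 2 = 0
  c[12] = d·G[:,12] = (00101110111100111001111110)·(00000000100000000000000000) mod 2 = 0+0+0+0+0+0+0+0+1+0+0+0+0+0+0+0+0+0+0+0+0+0+0+0+0+0 mod 2 = 1
  c[13] = d·G[:,13] = (00101110111100111001111110)·(00000000010000000000000000) mod 2 = 0+0+0+0+0+0+0+0+0+1+0+0+0+0+0+0+0+0+0+0+0+0+0+0+0+0 mod 2 = 1
  c[14] = d·G[:,14] = (00101110111100111001111110)·(00000000001000000000000000) mod 2 = 0+0+0+0+0+0+0+0+0+0+1+0+0+0+0+0+0+0+0+0+0+0+0+0+0+0 mod 2 = 1
  c[15] = d·G[:,15] = (00101110111100111001111110)·(00000000000111111111111111) mod 2 = 0+0+0+0+0+0+0+0+0+0+0+1+0+0+1+1+1+0+0+1+1+1+1+1+1+0 mod 2 = 0
  c[16] = d·G[:,16] = (00101110111100111001111110)·(00000000000100000000000000) mod 2 = 0+0+0+0+0+0+0+0+0+0+0+1+0+0+0+0+0+0+0+0+0+0+0+0+0+0 mod 2 = 1
  c[17] = d·G[:,17] = (00101110111100111001111110)·(00000000000010000000000000) mod 2 = 0+0+0+0+0+0+0+0+0+0+0+0+0+0+0+0+0+0+0+0+0+0+0+0+0+0 mod 2 = 0
  c[18] = d·G[:,18] = (00101110111100111001111110)·(00000000000001000000000000) mod 2 = 0+0+0+0+0+0+0+0+0+0+0+0+0+0+0+0+0+0+0+0+0+0+0+0+0+0 mod 2 = 0
  c[19] = d·G[:,19] = (00101110111100111001111110)·(00000000000000100000000000) mod 2 = 0+0+0+0+0+0+0+0+0+0+0+0+0+0+1+0+0+0+0+0+0+0+0+0+0+0 mod 2 = 1
  c[20] = d·G[:,20] = (00101110111100111001111110)·(00000000000000010000000000) mod 2 = 0+0+0+0+0+0+0+0+0+0+0+0+0+0+0+1+0+0+0+0+0+0+0+0+0+0 mod 2 = 1
  c[21] = d·G[:,21] = (00101110111100111001111110)·(00000000000000001000000000) mod 2 = 0+0+0+0+0+0+0+0+0+0+0+0+0+0+0+0+1+0+0+0+0+0+0+0+0+0 mod 2 = 1
  c[22] = d·G[:,22] = (00101110111100111001111110)·(00000000000000000100000000) mod 2 = 0+0+0+0+0+0+0+0+0+0+0+0+0+0+0+0+0+0+0+0+0+0+0+0+0+0 mod 2 = 0
  c[23] = d·G[:,23] = (00101110111100111001111110)·(00000000000000000010000000) mod 2 = 0+0+0+0+0+0+0+0+0+0+0+0+0+0+0+0+0+0+0+0+0+0+0+0+0+0 mod 2 = 0
  c[24] = d·G[:,24] = (00101110111100111001111110)·(00000000000000000001000000) mod 2 = 0+0+0+0+0+0+0+0+0+0+0+0+0+0+0+0+0+0+0+1+0+0+0+0+0+0 mod 2 = 1
  c[25] = d·G[:,25] = (00101110111100111001111110)·(00000000000000000000100000) mod 2 = 0+0+0+0+0+0+0+0+0+0+0+0+0+0+0+0+0+0+0+0+1+0+0+0+0+0 mod 2 = 1
  c[26] = d·G[:,26] = (00101110111100111001111110)·(00000000000000000000010000) mod 2 = 0+0+0+0+0+0+0+0+0+0+0+0+0+0+0+0+0+0+0+0+0+1+0+0+0+0 mod 2 = 1
  c[27] = d·G[:,27] = (00101110111100111001111110)·(00000000000000000000001000) mod 2 = 0+0+0+0+0+0+0+0+0+0+0+0+0+0+0+0+0+0+0+0+0+0+1+0+0+0 mod 2 = 1
  c[28] = d·G[:,28] = (00101110111100111001111110)·(00000000000000000000000100) mod 2 = 0+0+0+0+0+0+0+0+0+0+0+0+0+0+0+0+0+0+0+0+0+0+0+1+0+0 mod 2 = 1
  c[29] = d·G[:,29] = (00101110111100111001111110)·(00000000000000000000000010) mod 2 = 0+0+0+0+0+0+0+0+0+0+0+0+0+0+0+0+0+0+0+0+0+0+0+0+1+0 mod 2 = 1
  c[30] = d·G[:,30] = (00101110111100111001111110)·(00000000000000000000000001) mod 2 = 0+0+0+0+0+0+0+0+0+0+0+0+0+0+0+0+0+0+0+0+0+0+0+0+0+0 mod 2 = 0
Codeword = 1100010011101110100111001111110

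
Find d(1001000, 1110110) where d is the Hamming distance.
XOR = 0111110, count of 1s = 5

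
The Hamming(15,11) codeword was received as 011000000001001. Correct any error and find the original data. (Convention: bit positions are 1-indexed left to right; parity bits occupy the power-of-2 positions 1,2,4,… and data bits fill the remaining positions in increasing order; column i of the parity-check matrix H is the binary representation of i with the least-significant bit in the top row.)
Syndrome s = H · r^T (mod 2), r = 011000000001001:
  s[0] = (101010101010101)·(011000000001001) mod 2 = 0+0+1+0+0+0+0+0+0+0+0+0+0+0+1 mod 2 = 0
  s[1] = (011001100110011)·(011000000001001) mod 2 = 0+1+1+0+0+0+0+0+0+0+0+0+0+0+1 mod 2 = 1
  s[2] = (000111100001111)·(011000000001001) mod 2 = 0+0+0+0+0+0+0+0+0+0+0+1+0+0+1 mod 2 = 0
  s[3] = (000000011111111)·(011000000001001) mod 2 = 0+0+0+0+0+0+0+0+0+0+0+1+0+0+1 mod 2 = 0
Syndrome = 0100
Column 2 of H equals this syndrome → error at bit 2 (1-indexed).
Flip bit 2: 011000000001001 → 001000000001001
Extract data bits at positions {3,5,6,7,9,10,11,12,13,14,15}: 10000001001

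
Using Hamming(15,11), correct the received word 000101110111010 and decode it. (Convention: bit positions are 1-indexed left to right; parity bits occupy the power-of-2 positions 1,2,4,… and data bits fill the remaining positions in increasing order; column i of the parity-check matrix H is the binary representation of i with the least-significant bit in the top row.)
Syndrome s = H · r^T (mod 2), r = 000101110111010:
  s[0] = (101010101010101)·(000101110111010) mod 2 = 0+0+0+0+0+0+1+0+0+0+1+0+0+0+0 mod 2 = 0
  s[1] = (011001100110011)·(000101110111010) mod 2 = 0+0+0+0+0+1+1+0+0+1+1+0+0+1+0 mod 2 = 1
  s[2] = (000111100001111)·(000101110111010) mod 2 = 0+0+0+1+0+1+1+0+0+0+0+1+0+1+0 mod 2 = 1
  s[3] = (000000011111111)·(000101110111010) mod 2 = 0+0+0+0+0+0+0+1+0+1+1+1+0+1+0 mod 2 = 1
Syndrome = 0111
Column 14 of H equals this syndrome → error at bit 14 (1-indexed).
Flip bit 14: 000101110111010 → 000101110111000
Extract data bits at positions {3,5,6,7,9,10,11,12,13,14,15}: 00110111000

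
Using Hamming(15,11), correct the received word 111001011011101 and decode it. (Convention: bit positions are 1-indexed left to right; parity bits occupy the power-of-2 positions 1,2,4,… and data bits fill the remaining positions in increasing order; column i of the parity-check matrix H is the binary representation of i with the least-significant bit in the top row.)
Syndrome s = H · r^T (mod 2), r = 111001011011101:
  s[0] = (101010101010101)·(111001011011101) mod 2 = 1+0+1+0+0+0+0+0+1+0+1+0+1+0+1 mod 2 = 0
  s[1] = (011001100110011)·(111001011011101) mod 2 = 0+1+1+0+0+1+0+0+0+0+1+0+0+0+1 mod 2 = 1
  s[2] = (000111100001111)·(111001011011101) mod 2 = 0+0+0+0+0+1+0+0+0+0+0+1+1+0+1 mod 2 = 0
  s[3] = (000000011111111)·(111001011011101) mod 2 = 0+0+0+0+0+0+0+1+1+0+1+1+1+0+1 mod 2 = 0
Syndrome = 0100
Column 2 of H equals this syndrome → error at bit 2 (1-indexed).
Flip bit 2: 111001011011101 → 101001011011101
Extract data bits at positions {3,5,6,7,9,10,11,12,13,14,15}: 10101011101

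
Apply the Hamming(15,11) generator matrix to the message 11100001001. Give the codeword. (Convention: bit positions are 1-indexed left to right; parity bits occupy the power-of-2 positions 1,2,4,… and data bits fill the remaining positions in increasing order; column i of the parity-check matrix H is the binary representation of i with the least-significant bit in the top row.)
Codeword c = d · G (mod 2), d = 11100001001:
  c[0] = d·G[:,0] = (11100001001)·(11011010101) mod 2 = 1+1+0+0+0+0+0+0+0+0+1 mod 2 = 1
  c[1] = d·G[:,1] = (11100001001)·(10110110011) mod 2 = 1+0+1+0+0+0+0+0+0+0+1 mod 2 = 1
  c[2] = d·G[:,2] = (11100001001)·(10000000000) mod 2 = 1+0+0+0+0+0+0+0+0+0+0 mod 2 = 1
  c[3] = d·G[:,3] = (11100001001)·(01110001111) mod 2 = 0+1+1+0+0+0+0+1+0+0+1 mod 2 = 0
  c[4] = d·G[:,4] = (11100001001)·(01000000000) mod 2 = 0+1+0+0+0+0+0+0+0+0+0 mod 2 = 1
  c[5] = d·G[:,5] = (11100001001)·(00100000000) mod 2 = 0+0+1+0+0+0+0+0+0+0+0 mod 2 = 1
  c[6] = d·G[:,6] = (11100001001)·(00010000000) mod 2 = 0+0+0+0+0+0+0+0+0+0+0 mod 2 = 0
  c[7] = d·G[:,7] = (11100001001)·(00001111111) mod 2 = 0+0+0+0+0+0+0+1+0+0+1 mod 2 = 0
  c[8] = d·G[:,8] = (11100001001)·(00001000000) mod 2 = 0+0+0+0+0+0+0+0+0+0+0 mod 2 = 0
  c[9] = d·G[:,9] = (11100001001)·(00000100000) mod 2 = 0+0+0+0+0+0+0+0+0+0+0 mod 2 = 0
  c[10] = d·G[:,10] = (11100001001)·(00000010000) mod 2 = 0+0+0+0+0+0+0+0+0+0+0 mod 2 = 0
  c[11] = d·G[:,11] = (11100001001)·(00000001000) mod 2 = 0+0+0+0+0+0+0+1+0+0+0 mod 2 = 1
  c[12] = d·G[:,12] = (11100001001)·(00000000100) mod 2 = 0+0+0+0+0+0+0+0+0+0+0 mod 2 = 0
  c[13] = d·G[:,13] = (11100001001)·(00000000010) mod 2 = 0+0+0+0+0+0+0+0+0+0+0 mod 2 = 0
  c[14] = d·G[:,14] = (11100001001)·(00000000001) mod 2 = 0+0+0+0+0+0+0+0+0+0+1 mod 2 = 1
Codeword = 111011000001001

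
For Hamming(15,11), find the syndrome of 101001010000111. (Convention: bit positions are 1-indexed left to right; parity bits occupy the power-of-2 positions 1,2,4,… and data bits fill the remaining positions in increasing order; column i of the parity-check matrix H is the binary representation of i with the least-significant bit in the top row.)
Syndrome s = H · r^T (mod 2), r = 101001010000111:
  s[0] = (101010101010101)·(101001010000111) mod 2 = 1+0+1+0+0+0+0+0+0+0+0+0+1+0+1 mod 2 = 0
  s[1] = (011001100110011)·(101001010000111) mod 2 = 0+0+1+0+0+1+0+0+0+0+0+0+0+1+1 mod 2 = 0
  s[2] = (000111100001111)·(101001010000111) mod 2 = 0+0+0+0+0+1+0+0+0+0+0+0+1+1+1 mod 2 = 0
  s[3] = (000000011111111)·(101001010000111) mod 2 = 0+0+0+0+0+0+0+1+0+0+0+0+1+1+1 mod 2 = 0
Syndrome = 0000
s = 0: no error detected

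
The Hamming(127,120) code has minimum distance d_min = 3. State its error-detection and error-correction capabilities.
Detection only: up to d_min − 1 = 2 errors.
Correction: up to ⌊(d_min − 1)/2⌋ = ⌊2/2⌋ = 1 errors.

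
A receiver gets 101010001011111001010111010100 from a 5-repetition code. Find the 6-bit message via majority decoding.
Split into 5-bit blocks and majority-vote each:
  block 1 = 10101: 3 ones, 2 zeros → 1
  block 2 = 00010: 1 ones, 4 zeros → 0
  block 3 = 11111: 5 ones, 0 zeros → 1
  block 4 = 00101: 2 ones, 3 zeros → 0
  block 5 = 01110: 3 ones, 2 zeros → 1
  block 6 = 10100: 2 ones, 3 zeros → 0
Decoded = 101010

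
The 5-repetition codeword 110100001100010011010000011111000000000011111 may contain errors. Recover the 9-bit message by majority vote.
Split into 5-bit blocks and majority-vote each:
  block 1 = 11010: 3 ones, 2 zeros → 1
  block 2 = 00011: 2 ones, 3 zeros → 0
  block 3 = 00010: 1 ones, 4 zeros → 0
  block 4 = 01101: 3 ones, 2 zeros → 1
  block 5 = 00000: 0 ones, 5 zeros → 0
  block 6 = 11111: 5 ones, 0 zeros → 1
  block 7 = 00000: 0 ones, 5 zeros → 0
  block 8 = 00000: 0 ones, 5 zeros → 0
  block 9 = 11111: 5 ones, 0 zeros → 1
Decoded = 100101001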